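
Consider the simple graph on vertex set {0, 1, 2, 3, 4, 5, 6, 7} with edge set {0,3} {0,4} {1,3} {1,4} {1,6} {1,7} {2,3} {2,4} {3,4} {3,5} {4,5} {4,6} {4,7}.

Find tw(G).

A width-2 tree decomposition is:
Bags: B1 = {2, 3, 4}  B2 = {0, 3, 4}  B3 = {1, 3, 4}  B4 = {1, 4, 6}  B5 = {3, 4, 5}  B6 = {1, 4, 7}
Tree: B1–B2, B2–B3, B3–B4, B1–B5, B3–B6
The largest bag has 3 vertices, giving width 2; this decomposition certifies tw(G) ≤ 2. For the lower bound, the 3 vertices {0, 3, 4} are pairwise adjacent, and any tree decomposition puts a clique entirely inside one bag — forcing width ≥ 2. Therefore the treewidth is 2.

2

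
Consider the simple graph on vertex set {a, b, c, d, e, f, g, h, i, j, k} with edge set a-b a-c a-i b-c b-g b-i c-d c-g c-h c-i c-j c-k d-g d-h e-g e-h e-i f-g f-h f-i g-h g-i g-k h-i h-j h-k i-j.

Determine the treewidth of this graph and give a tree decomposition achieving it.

The largest bag has 4 vertices, giving width 3; this decomposition certifies tw(G) ≤ 3. On the other hand G contains the 4-clique {c, d, g, h}. A clique must lie in a single bag of any decomposition, so no decomposition can have width below 3. Hence tw(G) = 3 exactly.

Treewidth 3.
One such decomposition:
Bags: B1 = {c, d, g, h}  B2 = {c, g, h, i}  B3 = {c, h, i, j}  B4 = {f, g, h, i}  B5 = {c, g, h, k}  B6 = {e, g, h, i}  B7 = {b, c, g, i}  B8 = {a, b, c, i}
Tree: B1–B2, B2–B3, B2–B4, B1–B5, B4–B6, B2–B7, B7–B8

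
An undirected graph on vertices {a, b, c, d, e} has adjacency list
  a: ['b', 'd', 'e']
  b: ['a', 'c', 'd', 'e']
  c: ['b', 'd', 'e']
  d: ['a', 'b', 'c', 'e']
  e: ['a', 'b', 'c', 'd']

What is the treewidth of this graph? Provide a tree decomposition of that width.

Treewidth 3.
One such decomposition:
Bags: B1 = {b, c, d, e}  B2 = {a, b, d, e}
Tree: B1–B2

The largest bag has 4 vertices, giving width 3; this decomposition certifies tw(G) ≤ 3. Conversely, {b, c, d, e} is a clique of size 4, and the vertices of any clique must share a bag in every tree decomposition; so some bag has ≥ 4 vertices and tw(G) ≥ 3. Combining the bounds, tw(G) = 3.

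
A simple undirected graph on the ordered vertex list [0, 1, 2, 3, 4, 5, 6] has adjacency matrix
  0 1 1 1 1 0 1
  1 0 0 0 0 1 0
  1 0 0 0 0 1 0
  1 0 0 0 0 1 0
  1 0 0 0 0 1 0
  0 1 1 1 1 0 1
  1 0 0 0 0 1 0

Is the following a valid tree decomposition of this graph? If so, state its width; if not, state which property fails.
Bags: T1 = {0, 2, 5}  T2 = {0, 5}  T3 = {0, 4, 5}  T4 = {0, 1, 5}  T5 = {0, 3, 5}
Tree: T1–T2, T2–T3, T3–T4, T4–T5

No — vertex 6 appears in no bag.

A tree decomposition must satisfy three properties: every vertex lies in some bag; for every edge, both endpoints lie together in some bag; and for every vertex, the bags containing it form a connected subtree. Here vertex 6 appears in no bag, so the decomposition is invalid.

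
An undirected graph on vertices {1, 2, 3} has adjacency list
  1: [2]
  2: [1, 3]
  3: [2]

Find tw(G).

A width-1 tree decomposition is:
Bags: B1 = {1, 2}  B2 = {2, 3}
Tree: B1–B2
Every bag has size at most 2, so the width is 2 − 1 = 1 and tw(G) ≤ 1. Since G has at least one edge (e.g. 2–1), it is not an edgeless graph, so tw(G) ≥ 1. Combining the bounds, tw(G) = 1.

1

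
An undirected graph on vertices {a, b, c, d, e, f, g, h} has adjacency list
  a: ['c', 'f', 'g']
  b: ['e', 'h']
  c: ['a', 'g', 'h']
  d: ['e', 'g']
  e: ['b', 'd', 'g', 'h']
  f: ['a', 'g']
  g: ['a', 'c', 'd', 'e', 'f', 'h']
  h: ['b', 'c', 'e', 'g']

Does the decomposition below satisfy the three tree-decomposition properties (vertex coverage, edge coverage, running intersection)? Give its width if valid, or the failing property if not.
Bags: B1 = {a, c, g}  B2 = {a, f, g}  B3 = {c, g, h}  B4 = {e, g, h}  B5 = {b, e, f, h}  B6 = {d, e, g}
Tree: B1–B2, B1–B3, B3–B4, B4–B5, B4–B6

A tree decomposition must satisfy three properties: every vertex lies in some bag; for every edge, both endpoints lie together in some bag; and for every vertex, the bags containing it form a connected subtree. Here bags containing vertex f are not connected in the tree, so the decomposition is invalid.

No — bags containing vertex f are not connected in the tree.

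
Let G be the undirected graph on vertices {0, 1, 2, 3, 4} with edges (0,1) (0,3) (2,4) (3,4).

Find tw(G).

A width-1 tree decomposition is:
Bags: B1 = {2, 4}  B2 = {3, 4}  B3 = {0, 3}  B4 = {0, 1}
Tree: B1–B2, B2–B3, B3–B4
Each bag holds 2 vertices, so the decomposition has width 1, which upper-bounds the treewidth. Any graph with an edge has treewidth ≥ 1, and G has the edge 2–4. Therefore the treewidth is 1.

1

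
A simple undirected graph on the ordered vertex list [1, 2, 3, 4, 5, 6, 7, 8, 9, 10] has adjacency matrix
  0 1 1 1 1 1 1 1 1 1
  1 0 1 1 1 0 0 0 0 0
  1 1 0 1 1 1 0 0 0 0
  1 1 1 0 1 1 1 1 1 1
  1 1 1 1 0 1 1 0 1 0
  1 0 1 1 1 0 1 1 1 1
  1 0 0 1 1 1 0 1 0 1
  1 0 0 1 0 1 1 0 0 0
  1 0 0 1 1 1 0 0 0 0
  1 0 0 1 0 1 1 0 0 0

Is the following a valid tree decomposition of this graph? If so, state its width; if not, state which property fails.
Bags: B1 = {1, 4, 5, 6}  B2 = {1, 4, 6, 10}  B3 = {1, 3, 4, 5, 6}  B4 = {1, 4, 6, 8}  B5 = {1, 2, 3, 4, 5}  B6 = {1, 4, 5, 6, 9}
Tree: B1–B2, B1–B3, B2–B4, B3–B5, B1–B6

A tree decomposition must satisfy three properties: every vertex lies in some bag; for every edge, both endpoints lie together in some bag; and for every vertex, the bags containing it form a connected subtree. Here vertex 7 appears in no bag, so the decomposition is invalid.

No — vertex 7 appears in no bag.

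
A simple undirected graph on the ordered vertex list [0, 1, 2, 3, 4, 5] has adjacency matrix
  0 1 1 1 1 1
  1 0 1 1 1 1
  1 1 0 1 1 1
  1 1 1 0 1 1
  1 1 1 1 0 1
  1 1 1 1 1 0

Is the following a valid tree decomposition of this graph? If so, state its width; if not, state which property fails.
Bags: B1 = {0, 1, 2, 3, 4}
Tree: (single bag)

A tree decomposition must satisfy three properties: every vertex lies in some bag; for every edge, both endpoints lie together in some bag; and for every vertex, the bags containing it form a connected subtree. Here vertex 5 appears in no bag, so the decomposition is invalid.

No — vertex 5 appears in no bag.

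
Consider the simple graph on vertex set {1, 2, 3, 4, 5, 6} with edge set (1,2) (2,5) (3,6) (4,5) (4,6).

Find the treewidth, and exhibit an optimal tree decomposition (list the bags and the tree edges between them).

Every bag has size at most 2, so the width is 2 − 1 = 1 and tw(G) ≤ 1. Since G has at least one edge (e.g. 1–2), it is not an edgeless graph, so tw(G) ≥ 1. Therefore the treewidth is 1.

Treewidth 1.
Bags: B1 = {1, 2}  B2 = {2, 5}  B3 = {4, 5}  B4 = {4, 6}  B5 = {3, 6}
Tree: B1–B2, B2–B3, B3–B4, B4–B5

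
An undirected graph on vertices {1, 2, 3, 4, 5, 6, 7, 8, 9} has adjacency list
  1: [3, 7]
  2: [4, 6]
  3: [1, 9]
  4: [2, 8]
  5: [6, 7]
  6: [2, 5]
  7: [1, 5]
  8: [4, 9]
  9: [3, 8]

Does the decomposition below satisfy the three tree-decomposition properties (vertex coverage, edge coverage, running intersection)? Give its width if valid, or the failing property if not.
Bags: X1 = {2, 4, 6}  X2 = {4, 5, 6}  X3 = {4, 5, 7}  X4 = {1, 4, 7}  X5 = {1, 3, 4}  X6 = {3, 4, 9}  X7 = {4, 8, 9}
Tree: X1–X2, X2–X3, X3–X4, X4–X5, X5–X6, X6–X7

Yes; width 2.

Every vertex of G appears in some bag (union = {1, 2, 3, 4, 5, 6, 7, 8, 9}); every edge is covered by a bag; and for each vertex v the set of bags containing v is connected in the bag tree. The decomposition is therefore valid. The largest bag has 3 vertices, so the width is 2.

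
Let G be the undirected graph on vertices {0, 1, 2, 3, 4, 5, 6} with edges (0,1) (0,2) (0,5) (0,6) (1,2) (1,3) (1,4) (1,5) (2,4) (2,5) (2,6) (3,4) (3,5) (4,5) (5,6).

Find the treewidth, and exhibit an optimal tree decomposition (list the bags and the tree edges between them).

Treewidth 3.
Bags: B1 = {0, 1, 2, 5}  B2 = {0, 2, 5, 6}  B3 = {1, 2, 4, 5}  B4 = {1, 3, 4, 5}
Tree: B1–B2, B1–B3, B3–B4

Every bag has size at most 4, so the width is 4 − 1 = 3 and tw(G) ≤ 3. For the lower bound, the 4 vertices {0, 1, 2, 5} are pairwise adjacent, and any tree decomposition puts a clique entirely inside one bag — forcing width ≥ 3. Therefore the treewidth is 3.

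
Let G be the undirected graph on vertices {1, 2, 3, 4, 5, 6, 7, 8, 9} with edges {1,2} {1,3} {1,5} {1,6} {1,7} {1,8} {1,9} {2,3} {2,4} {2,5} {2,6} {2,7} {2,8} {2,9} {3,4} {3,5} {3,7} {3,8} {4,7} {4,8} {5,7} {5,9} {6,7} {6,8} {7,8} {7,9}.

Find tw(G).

A width-4 tree decomposition is:
Bags: B1 = {1, 2, 6, 7, 8}  B2 = {1, 2, 3, 7, 8}  B3 = {2, 3, 4, 7, 8}  B4 = {1, 2, 3, 5, 7}  B5 = {1, 2, 5, 7, 9}
Tree: B1–B2, B2–B3, B2–B4, B4–B5
Every bag has size at most 5, so the width is 5 − 1 = 4 and tw(G) ≤ 4. For the lower bound, the 5 vertices {1, 2, 5, 7, 9} are pairwise adjacent, and any tree decomposition puts a clique entirely inside one bag — forcing width ≥ 4. The upper and lower bounds meet at 4, so that is the treewidth.

4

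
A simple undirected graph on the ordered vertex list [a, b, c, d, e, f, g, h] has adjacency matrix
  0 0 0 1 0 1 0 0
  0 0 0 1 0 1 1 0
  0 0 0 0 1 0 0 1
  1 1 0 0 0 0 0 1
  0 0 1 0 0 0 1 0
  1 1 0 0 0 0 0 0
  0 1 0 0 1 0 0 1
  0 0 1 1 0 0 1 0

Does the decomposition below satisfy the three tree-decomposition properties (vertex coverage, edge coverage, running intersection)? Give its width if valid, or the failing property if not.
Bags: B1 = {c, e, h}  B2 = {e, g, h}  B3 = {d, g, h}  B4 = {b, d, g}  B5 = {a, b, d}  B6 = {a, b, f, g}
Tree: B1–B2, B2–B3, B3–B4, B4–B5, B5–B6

No — bags containing vertex g are not connected in the tree.

A tree decomposition must satisfy three properties: every vertex lies in some bag; for every edge, both endpoints lie together in some bag; and for every vertex, the bags containing it form a connected subtree. Here bags containing vertex g are not connected in the tree, so the decomposition is invalid.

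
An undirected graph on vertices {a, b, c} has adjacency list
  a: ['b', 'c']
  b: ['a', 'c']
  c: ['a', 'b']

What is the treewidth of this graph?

2

A width-2 tree decomposition is:
Bags: B1 = {a, b, c}
Tree: (single bag)
A single bag containing all 3 vertices is trivially a valid decomposition of width 2. On the other hand G contains the 3-clique {a, b, c}. A clique must lie in a single bag of any decomposition, so no decomposition can have width below 2. Therefore the treewidth is 2.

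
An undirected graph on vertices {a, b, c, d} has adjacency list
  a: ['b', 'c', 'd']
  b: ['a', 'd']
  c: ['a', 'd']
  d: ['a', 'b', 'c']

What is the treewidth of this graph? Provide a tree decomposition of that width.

Treewidth 2.
One such decomposition:
Bags: B1 = {a, b, d}  B2 = {a, c, d}
Tree: B1–B2

Every bag has size at most 3, so the width is 3 − 1 = 2 and tw(G) ≤ 2. Conversely, {a, c, d} is a clique of size 3, and the vertices of any clique must share a bag in every tree decomposition; so some bag has ≥ 3 vertices and tw(G) ≥ 2. The upper and lower bounds meet at 2, so that is the treewidth.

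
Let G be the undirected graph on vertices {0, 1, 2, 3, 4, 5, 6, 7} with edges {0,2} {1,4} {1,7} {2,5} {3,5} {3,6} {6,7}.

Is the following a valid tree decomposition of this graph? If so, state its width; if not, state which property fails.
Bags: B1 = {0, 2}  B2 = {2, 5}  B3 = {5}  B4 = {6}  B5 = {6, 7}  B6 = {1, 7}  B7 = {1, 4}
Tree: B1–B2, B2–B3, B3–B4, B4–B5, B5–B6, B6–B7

A tree decomposition must satisfy three properties: every vertex lies in some bag; for every edge, both endpoints lie together in some bag; and for every vertex, the bags containing it form a connected subtree. Here vertex 3 appears in no bag, so the decomposition is invalid.

No — vertex 3 appears in no bag.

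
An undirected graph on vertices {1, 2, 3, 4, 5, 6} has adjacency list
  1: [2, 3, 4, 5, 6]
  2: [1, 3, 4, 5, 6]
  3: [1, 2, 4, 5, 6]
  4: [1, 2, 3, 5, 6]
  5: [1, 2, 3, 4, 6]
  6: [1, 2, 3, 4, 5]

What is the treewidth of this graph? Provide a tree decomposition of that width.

A single bag containing all 6 vertices is trivially a valid decomposition of width 5. Conversely, {1, 2, 3, 4, 5, 6} is a clique of size 6, and the vertices of any clique must share a bag in every tree decomposition; so some bag has ≥ 6 vertices and tw(G) ≥ 5. Combining the bounds, tw(G) = 5.

Treewidth 5.
Bags: B1 = {1, 2, 3, 4, 5, 6}
Tree: (single bag)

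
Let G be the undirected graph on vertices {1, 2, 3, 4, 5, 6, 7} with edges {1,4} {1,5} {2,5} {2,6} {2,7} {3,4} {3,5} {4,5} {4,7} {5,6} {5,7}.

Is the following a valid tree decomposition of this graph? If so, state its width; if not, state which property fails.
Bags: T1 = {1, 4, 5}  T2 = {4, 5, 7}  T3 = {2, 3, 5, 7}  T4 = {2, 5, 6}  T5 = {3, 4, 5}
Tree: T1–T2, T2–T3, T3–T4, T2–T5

A tree decomposition must satisfy three properties: every vertex lies in some bag; for every edge, both endpoints lie together in some bag; and for every vertex, the bags containing it form a connected subtree. Here bags containing vertex 3 are not connected in the tree, so the decomposition is invalid.

No — bags containing vertex 3 are not connected in the tree.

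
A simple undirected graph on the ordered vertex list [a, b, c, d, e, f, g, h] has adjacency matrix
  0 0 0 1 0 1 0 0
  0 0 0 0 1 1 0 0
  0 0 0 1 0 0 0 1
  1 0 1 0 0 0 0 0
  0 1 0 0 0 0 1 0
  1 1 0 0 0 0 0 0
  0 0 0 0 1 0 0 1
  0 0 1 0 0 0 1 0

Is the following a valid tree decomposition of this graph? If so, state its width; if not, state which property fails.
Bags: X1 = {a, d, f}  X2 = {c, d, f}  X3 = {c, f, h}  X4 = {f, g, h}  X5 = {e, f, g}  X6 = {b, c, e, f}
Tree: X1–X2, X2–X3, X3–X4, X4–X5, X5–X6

A tree decomposition must satisfy three properties: every vertex lies in some bag; for every edge, both endpoints lie together in some bag; and for every vertex, the bags containing it form a connected subtree. Here bags containing vertex c are not connected in the tree, so the decomposition is invalid.

No — bags containing vertex c are not connected in the tree.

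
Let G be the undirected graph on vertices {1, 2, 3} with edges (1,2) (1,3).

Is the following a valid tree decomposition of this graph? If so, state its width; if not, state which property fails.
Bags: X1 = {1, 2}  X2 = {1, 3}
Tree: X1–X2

Every vertex of G appears in some bag (union = {1, 2, 3}); every edge is covered by a bag; and for each vertex v the set of bags containing v is connected in the bag tree. The decomposition is therefore valid. The largest bag has 2 vertices, so the width is 1.

Yes; width 1.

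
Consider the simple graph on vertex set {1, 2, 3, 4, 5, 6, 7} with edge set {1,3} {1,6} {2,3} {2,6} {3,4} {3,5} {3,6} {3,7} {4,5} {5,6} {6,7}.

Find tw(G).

2

A width-2 tree decomposition is:
Bags: B1 = {3, 5, 6}  B2 = {3, 4, 5}  B3 = {2, 3, 6}  B4 = {3, 6, 7}  B5 = {1, 3, 6}
Tree: B1–B2, B1–B3, B3–B4, B3–B5
The largest bag has 3 vertices, giving width 2; this decomposition certifies tw(G) ≤ 2. For the lower bound, the 3 vertices {3, 4, 5} are pairwise adjacent, and any tree decomposition puts a clique entirely inside one bag — forcing width ≥ 2. Hence tw(G) = 2 exactly.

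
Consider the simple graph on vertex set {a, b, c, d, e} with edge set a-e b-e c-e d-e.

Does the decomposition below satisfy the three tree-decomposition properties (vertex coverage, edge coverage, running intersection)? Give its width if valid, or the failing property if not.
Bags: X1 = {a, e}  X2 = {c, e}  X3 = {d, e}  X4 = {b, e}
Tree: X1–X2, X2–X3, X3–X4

Every vertex of G appears in some bag (union = {a, b, c, d, e}); every edge is covered by a bag; and for each vertex v the set of bags containing v is connected in the bag tree. The decomposition is therefore valid. The largest bag has 2 vertices, so the width is 1.

Yes; width 1.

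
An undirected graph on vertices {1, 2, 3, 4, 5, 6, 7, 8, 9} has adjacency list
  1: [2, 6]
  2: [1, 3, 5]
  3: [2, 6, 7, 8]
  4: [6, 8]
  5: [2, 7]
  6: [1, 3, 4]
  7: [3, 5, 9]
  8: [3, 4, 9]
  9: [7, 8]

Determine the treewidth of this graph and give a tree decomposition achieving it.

The largest bag has 4 vertices, giving width 3; this decomposition certifies tw(G) ≤ 3. For the lower bound: the 4 vertex sets {4,8,9}, {7}, {3}, {1,2,5,6} are disjoint, each induces a connected subgraph, and every pair is joined by at least one edge of G. Contracting each set to a single vertex therefore yields K_{4} as a minor, and since treewidth is minor-monotone, tw(G) ≥ tw(K_{4}) = 3. Therefore the treewidth is 3.

Treewidth 3.
Bags: B1 = {4, 7, 8, 9}  B2 = {3, 4, 7, 8}  B3 = {3, 4, 6, 7}  B4 = {3, 5, 6, 7}  B5 = {2, 3, 5, 6}  B6 = {1, 2, 5, 6}
Tree: B1–B2, B2–B3, B3–B4, B4–B5, B5–B6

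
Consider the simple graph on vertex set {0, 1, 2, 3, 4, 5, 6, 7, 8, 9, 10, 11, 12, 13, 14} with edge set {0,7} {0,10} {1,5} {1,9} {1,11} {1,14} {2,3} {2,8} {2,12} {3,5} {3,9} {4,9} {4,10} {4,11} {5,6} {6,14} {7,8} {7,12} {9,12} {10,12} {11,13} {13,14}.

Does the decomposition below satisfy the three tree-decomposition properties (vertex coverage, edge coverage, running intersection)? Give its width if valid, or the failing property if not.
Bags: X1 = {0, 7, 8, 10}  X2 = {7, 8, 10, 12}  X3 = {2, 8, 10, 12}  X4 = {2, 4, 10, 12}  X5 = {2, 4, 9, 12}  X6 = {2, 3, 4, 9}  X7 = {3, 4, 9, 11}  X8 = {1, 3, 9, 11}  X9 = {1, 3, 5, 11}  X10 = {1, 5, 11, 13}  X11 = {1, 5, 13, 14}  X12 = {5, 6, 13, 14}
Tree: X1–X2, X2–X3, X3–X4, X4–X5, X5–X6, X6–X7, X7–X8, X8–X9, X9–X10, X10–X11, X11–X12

Every vertex of G appears in some bag (union = {0, 1, 2, 3, 4, 5, 6, 7, 8, 9, 10, 11, 12, 13, 14}); every edge is covered by a bag; and for each vertex v the set of bags containing v is connected in the bag tree. The decomposition is therefore valid. The largest bag has 4 vertices, so the width is 3.

Yes; width 3.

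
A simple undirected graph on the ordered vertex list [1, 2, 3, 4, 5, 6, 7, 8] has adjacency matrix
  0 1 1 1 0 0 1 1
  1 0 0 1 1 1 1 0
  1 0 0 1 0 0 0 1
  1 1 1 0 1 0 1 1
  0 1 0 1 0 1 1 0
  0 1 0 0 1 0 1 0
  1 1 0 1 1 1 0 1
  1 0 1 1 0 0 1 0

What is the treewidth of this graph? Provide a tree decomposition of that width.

Every bag has size at most 4, so the width is 4 − 1 = 3 and tw(G) ≤ 3. On the other hand G contains the 4-clique {1, 3, 4, 8}. A clique must lie in a single bag of any decomposition, so no decomposition can have width below 3. The upper and lower bounds meet at 3, so that is the treewidth.

Treewidth 3.
One optimal decomposition is:
Bags: B1 = {1, 4, 7, 8}  B2 = {1, 2, 4, 7}  B3 = {2, 4, 5, 7}  B4 = {2, 5, 6, 7}  B5 = {1, 3, 4, 8}
Tree: B1–B2, B2–B3, B3–B4, B1–B5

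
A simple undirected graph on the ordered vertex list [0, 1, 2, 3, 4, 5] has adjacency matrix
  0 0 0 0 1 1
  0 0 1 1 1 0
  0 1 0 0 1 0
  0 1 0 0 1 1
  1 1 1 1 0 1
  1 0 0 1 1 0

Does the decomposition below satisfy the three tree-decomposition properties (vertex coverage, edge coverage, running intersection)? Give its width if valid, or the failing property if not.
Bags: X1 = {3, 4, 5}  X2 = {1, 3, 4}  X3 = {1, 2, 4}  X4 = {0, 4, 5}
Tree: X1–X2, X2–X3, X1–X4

Every vertex of G appears in some bag (union = {0, 1, 2, 3, 4, 5}); every edge is covered by a bag; and for each vertex v the set of bags containing v is connected in the bag tree. The decomposition is therefore valid. The largest bag has 3 vertices, so the width is 2.

Yes; width 2.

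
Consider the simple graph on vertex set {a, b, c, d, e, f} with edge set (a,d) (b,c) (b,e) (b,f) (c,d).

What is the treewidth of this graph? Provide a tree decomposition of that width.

Treewidth 1.
One such decomposition:
Bags: B1 = {c, d}  B2 = {b, c}  B3 = {b, e}  B4 = {a, d}  B5 = {b, f}
Tree: B1–B2, B2–B3, B1–B4, B2–B5

The largest bag has 2 vertices, giving width 1; this decomposition certifies tw(G) ≤ 1. Any graph with an edge has treewidth ≥ 1, and G has the edge c–d. The upper and lower bounds meet at 1, so that is the treewidth.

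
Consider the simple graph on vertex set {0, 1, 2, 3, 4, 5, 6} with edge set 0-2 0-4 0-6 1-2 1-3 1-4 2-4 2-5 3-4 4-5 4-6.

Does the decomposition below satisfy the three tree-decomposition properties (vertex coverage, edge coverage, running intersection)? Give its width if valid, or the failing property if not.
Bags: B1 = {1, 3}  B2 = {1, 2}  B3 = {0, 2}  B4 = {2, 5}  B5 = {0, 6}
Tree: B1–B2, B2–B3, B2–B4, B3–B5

No — vertex 4 appears in no bag.

A tree decomposition must satisfy three properties: every vertex lies in some bag; for every edge, both endpoints lie together in some bag; and for every vertex, the bags containing it form a connected subtree. Here vertex 4 appears in no bag, so the decomposition is invalid.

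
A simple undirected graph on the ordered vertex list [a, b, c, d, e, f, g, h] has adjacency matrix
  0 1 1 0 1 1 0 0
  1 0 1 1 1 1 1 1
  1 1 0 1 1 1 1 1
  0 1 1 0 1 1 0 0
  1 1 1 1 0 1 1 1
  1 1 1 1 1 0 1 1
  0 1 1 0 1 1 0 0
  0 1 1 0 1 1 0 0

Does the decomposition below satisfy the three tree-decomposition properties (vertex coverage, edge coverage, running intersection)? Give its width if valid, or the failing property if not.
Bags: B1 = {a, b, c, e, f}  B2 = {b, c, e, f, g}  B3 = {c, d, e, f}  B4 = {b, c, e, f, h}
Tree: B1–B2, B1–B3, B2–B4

No — edge (b,d) lies in no bag.

A tree decomposition must satisfy three properties: every vertex lies in some bag; for every edge, both endpoints lie together in some bag; and for every vertex, the bags containing it form a connected subtree. Here edge (b,d) lies in no bag, so the decomposition is invalid.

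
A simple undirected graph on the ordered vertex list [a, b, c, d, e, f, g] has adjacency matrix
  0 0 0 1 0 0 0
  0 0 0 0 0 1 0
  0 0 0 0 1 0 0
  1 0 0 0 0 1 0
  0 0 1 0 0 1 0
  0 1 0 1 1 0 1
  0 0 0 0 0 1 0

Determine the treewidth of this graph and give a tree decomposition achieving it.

Treewidth 1.
One such decomposition:
Bags: B1 = {a, d}  B2 = {d, f}  B3 = {e, f}  B4 = {b, f}  B5 = {f, g}  B6 = {c, e}
Tree: B1–B2, B2–B3, B3–B4, B3–B5, B3–B6

Each bag holds 2 vertices, so the decomposition has width 1, which upper-bounds the treewidth. Any graph with an edge has treewidth ≥ 1, and G has the edge d–a. The upper and lower bounds meet at 1, so that is the treewidth.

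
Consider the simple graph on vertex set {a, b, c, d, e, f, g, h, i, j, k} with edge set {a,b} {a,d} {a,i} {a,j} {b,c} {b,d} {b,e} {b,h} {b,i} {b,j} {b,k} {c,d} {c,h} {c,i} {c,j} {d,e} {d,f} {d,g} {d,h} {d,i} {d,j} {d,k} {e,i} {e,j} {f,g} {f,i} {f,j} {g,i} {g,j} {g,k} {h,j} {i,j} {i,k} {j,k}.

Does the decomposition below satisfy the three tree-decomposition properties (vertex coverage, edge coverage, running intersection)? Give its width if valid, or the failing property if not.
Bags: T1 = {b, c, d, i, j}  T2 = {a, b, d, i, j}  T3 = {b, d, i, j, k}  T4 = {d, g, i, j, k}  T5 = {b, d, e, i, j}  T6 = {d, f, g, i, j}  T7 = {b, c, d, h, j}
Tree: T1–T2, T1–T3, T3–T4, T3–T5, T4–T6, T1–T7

Vertex coverage: the bags together contain {a, b, c, d, e, f, g, h, i, j, k}, the full vertex set. Edge coverage: each edge of G has both endpoints in at least one bag. Running intersection: for every vertex, the bags containing it form a connected subtree. All three properties hold, so this is a valid tree decomposition of width max|bag| − 1 = 4, and hence tw(G) ≤ 4.

Yes; width 4.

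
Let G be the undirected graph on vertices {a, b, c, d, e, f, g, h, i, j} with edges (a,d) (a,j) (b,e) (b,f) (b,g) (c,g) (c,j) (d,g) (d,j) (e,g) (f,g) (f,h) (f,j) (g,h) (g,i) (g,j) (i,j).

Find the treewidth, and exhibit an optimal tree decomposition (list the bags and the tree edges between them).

Treewidth 2.
One such decomposition:
Bags: B1 = {f, g, h}  B2 = {f, g, j}  B3 = {d, g, j}  B4 = {b, f, g}  B5 = {b, e, g}  B6 = {g, i, j}  B7 = {c, g, j}  B8 = {a, d, j}
Tree: B1–B2, B2–B3, B2–B4, B4–B5, B3–B6, B2–B7, B3–B8

Every bag has size at most 3, so the width is 3 − 1 = 2 and tw(G) ≤ 2. Conversely, {d, g, j} is a clique of size 3, and the vertices of any clique must share a bag in every tree decomposition; so some bag has ≥ 3 vertices and tw(G) ≥ 2. Hence tw(G) = 2 exactly.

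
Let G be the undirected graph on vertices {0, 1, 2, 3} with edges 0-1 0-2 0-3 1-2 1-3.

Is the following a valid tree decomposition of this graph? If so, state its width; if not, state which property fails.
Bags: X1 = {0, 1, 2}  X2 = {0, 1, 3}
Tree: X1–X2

Vertex coverage: the bags together contain {0, 1, 2, 3}, the full vertex set. Edge coverage: each edge of G has both endpoints in at least one bag. Running intersection: for every vertex, the bags containing it form a connected subtree. All three properties hold, so this is a valid tree decomposition of width max|bag| − 1 = 2, and hence tw(G) ≤ 2.

Yes; width 2.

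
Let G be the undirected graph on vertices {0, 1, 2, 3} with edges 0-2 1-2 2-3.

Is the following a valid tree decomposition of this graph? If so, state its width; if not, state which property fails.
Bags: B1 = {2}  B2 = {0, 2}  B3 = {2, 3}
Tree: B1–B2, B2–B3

No — vertex 1 appears in no bag.

A tree decomposition must satisfy three properties: every vertex lies in some bag; for every edge, both endpoints lie together in some bag; and for every vertex, the bags containing it form a connected subtree. Here vertex 1 appears in no bag, so the decomposition is invalid.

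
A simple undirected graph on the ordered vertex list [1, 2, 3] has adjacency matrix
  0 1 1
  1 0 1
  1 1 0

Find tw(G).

2

A width-2 tree decomposition is:
Bags: B1 = {1, 2, 3}
Tree: (single bag)
With just one bag of size 3, the width is 3 − 1 = 2, so tw(G) ≤ 2. For the lower bound, the 3 vertices {1, 2, 3} are pairwise adjacent, and any tree decomposition puts a clique entirely inside one bag — forcing width ≥ 2. Therefore the treewidth is 2.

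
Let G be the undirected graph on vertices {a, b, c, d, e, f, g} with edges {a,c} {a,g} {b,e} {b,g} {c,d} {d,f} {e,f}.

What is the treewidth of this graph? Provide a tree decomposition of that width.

Every bag has size at most 3, so the width is 3 − 1 = 2 and tw(G) ≤ 2. The edges d–c–a–g–b–e–f–d form a cycle, so G is not a tree and its treewidth is at least 2. Hence tw(G) = 2 exactly.

Treewidth 2.
One such decomposition:
Bags: B1 = {a, c, d}  B2 = {a, d, g}  B3 = {b, d, g}  B4 = {b, d, e}  B5 = {d, e, f}
Tree: B1–B2, B2–B3, B3–B4, B4–B5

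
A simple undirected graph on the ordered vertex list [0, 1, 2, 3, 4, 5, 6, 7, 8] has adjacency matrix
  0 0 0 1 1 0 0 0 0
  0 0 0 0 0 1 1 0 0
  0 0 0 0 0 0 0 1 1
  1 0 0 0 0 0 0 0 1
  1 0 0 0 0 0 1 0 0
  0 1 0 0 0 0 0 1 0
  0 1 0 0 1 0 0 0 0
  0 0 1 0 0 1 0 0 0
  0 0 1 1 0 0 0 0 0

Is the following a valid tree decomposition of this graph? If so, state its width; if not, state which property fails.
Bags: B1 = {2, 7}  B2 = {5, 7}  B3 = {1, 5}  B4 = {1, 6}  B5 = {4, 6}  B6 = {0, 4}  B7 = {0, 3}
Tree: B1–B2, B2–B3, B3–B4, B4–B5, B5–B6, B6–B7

A tree decomposition must satisfy three properties: every vertex lies in some bag; for every edge, both endpoints lie together in some bag; and for every vertex, the bags containing it form a connected subtree. Here vertex 8 appears in no bag, so the decomposition is invalid.

No — vertex 8 appears in no bag.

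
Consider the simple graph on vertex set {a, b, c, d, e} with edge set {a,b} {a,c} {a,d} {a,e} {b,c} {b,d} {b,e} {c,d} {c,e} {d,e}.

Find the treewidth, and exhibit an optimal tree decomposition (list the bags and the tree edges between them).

With just one bag of size 5, the width is 5 − 1 = 4, so tw(G) ≤ 4. On the other hand G contains the 5-clique {a, b, c, d, e}. A clique must lie in a single bag of any decomposition, so no decomposition can have width below 4. Combining the bounds, tw(G) = 4.

Treewidth 4.
One such decomposition:
Bags: B1 = {a, b, c, d, e}
Tree: (single bag)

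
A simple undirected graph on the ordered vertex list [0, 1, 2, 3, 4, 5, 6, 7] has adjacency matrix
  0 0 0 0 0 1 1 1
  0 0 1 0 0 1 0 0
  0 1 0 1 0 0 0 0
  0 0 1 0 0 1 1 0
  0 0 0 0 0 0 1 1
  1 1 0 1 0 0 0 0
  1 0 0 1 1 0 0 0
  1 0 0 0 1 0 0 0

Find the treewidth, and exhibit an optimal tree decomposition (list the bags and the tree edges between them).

Treewidth 2.
One optimal decomposition is:
Bags: B1 = {1, 2, 5}  B2 = {2, 3, 5}  B3 = {0, 3, 5}  B4 = {0, 3, 6}  B5 = {0, 6, 7}  B6 = {4, 6, 7}
Tree: B1–B2, B2–B3, B3–B4, B4–B5, B5–B6

The largest bag has 3 vertices, giving width 2; this decomposition certifies tw(G) ≤ 2. For the lower bound, G contains the cycle 1–2–3–5–1, so G is not a forest; only forests have treewidth ≤ 1, hence tw(G) ≥ 2. Hence tw(G) = 2 exactly.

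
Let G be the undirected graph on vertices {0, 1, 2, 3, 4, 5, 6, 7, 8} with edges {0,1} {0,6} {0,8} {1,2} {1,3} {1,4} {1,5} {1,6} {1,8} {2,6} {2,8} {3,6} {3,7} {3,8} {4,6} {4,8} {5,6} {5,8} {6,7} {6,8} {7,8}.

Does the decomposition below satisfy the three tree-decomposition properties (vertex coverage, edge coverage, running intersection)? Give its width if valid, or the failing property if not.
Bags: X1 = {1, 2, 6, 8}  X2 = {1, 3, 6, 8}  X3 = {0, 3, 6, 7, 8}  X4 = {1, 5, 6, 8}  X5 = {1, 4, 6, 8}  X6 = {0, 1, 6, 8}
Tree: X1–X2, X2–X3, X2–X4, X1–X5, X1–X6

A tree decomposition must satisfy three properties: every vertex lies in some bag; for every edge, both endpoints lie together in some bag; and for every vertex, the bags containing it form a connected subtree. Here bags containing vertex 0 are not connected in the tree, so the decomposition is invalid.

No — bags containing vertex 0 are not connected in the tree.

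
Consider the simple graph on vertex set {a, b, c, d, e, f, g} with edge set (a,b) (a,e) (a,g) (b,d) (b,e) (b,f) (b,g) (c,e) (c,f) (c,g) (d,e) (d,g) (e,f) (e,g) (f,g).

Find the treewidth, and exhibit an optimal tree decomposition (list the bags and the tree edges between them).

Treewidth 3.
One optimal decomposition is:
Bags: B1 = {b, e, f, g}  B2 = {c, e, f, g}  B3 = {a, b, e, g}  B4 = {b, d, e, g}
Tree: B1–B2, B1–B3, B1–B4

Every bag has size at most 4, so the width is 4 − 1 = 3 and tw(G) ≤ 3. On the other hand G contains the 4-clique {c, e, f, g}. A clique must lie in a single bag of any decomposition, so no decomposition can have width below 3. Hence tw(G) = 3 exactly.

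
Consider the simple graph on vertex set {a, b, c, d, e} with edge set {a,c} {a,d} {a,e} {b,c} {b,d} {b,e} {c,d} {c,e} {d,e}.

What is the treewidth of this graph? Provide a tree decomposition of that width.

Every bag has size at most 4, so the width is 4 − 1 = 3 and tw(G) ≤ 3. Conversely, {a, c, d, e} is a clique of size 4, and the vertices of any clique must share a bag in every tree decomposition; so some bag has ≥ 4 vertices and tw(G) ≥ 3. Therefore the treewidth is 3.

Treewidth 3.
Bags: B1 = {a, c, d, e}  B2 = {b, c, d, e}
Tree: B1–B2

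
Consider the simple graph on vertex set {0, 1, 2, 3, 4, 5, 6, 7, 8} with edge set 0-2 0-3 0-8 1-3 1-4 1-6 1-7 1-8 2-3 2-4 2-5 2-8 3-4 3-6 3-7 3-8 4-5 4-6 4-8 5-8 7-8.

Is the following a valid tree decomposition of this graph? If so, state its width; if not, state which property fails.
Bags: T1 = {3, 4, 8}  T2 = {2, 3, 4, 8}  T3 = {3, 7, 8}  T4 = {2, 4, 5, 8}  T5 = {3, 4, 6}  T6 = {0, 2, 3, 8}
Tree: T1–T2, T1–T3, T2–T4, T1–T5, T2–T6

A tree decomposition must satisfy three properties: every vertex lies in some bag; for every edge, both endpoints lie together in some bag; and for every vertex, the bags containing it form a connected subtree. Here vertex 1 appears in no bag, so the decomposition is invalid.

No — vertex 1 appears in no bag.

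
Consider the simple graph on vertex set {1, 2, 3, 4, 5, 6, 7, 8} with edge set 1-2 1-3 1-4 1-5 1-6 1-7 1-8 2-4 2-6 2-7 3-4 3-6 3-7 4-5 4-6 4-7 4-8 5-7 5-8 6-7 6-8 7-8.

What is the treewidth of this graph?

4

A width-4 tree decomposition is:
Bags: B1 = {1, 3, 4, 6, 7}  B2 = {1, 2, 4, 6, 7}  B3 = {1, 4, 6, 7, 8}  B4 = {1, 4, 5, 7, 8}
Tree: B1–B2, B2–B3, B3–B4
The largest bag has 5 vertices, giving width 4; this decomposition certifies tw(G) ≤ 4. Conversely, {1, 4, 5, 7, 8} is a clique of size 5, and the vertices of any clique must share a bag in every tree decomposition; so some bag has ≥ 5 vertices and tw(G) ≥ 4. Combining the bounds, tw(G) = 4.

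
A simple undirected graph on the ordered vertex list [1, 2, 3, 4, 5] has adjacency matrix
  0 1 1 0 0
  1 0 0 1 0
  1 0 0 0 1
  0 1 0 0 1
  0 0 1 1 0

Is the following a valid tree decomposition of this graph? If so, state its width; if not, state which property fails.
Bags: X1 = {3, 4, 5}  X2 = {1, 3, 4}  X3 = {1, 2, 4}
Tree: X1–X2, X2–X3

Checking the three conditions: (i) the bags cover all of {1, 2, 3, 4, 5}; (ii) for each edge, some bag contains both endpoints; (iii) the bags containing any fixed vertex form a subtree. All hold, so the decomposition is valid with width 3 − 1 = 2.

Yes; width 2.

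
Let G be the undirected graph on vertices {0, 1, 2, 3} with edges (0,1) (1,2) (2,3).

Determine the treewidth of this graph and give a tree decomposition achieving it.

Every bag has size at most 2, so the width is 2 − 1 = 1 and tw(G) ≤ 1. Any graph with an edge has treewidth ≥ 1, and G has the edge 0–1. Hence tw(G) = 1 exactly.

Treewidth 1.
One such decomposition:
Bags: B1 = {0, 1}  B2 = {1, 2}  B3 = {2, 3}
Tree: B1–B2, B2–B3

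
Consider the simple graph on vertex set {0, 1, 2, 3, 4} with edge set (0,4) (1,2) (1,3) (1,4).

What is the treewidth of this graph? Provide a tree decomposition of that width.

Treewidth 1.
One optimal decomposition is:
Bags: B1 = {0, 4}  B2 = {1, 4}  B3 = {1, 3}  B4 = {1, 2}
Tree: B1–B2, B2–B3, B2–B4

The largest bag has 2 vertices, giving width 1; this decomposition certifies tw(G) ≤ 1. G has an edge, so its treewidth is at least 1. Hence tw(G) = 1 exactly.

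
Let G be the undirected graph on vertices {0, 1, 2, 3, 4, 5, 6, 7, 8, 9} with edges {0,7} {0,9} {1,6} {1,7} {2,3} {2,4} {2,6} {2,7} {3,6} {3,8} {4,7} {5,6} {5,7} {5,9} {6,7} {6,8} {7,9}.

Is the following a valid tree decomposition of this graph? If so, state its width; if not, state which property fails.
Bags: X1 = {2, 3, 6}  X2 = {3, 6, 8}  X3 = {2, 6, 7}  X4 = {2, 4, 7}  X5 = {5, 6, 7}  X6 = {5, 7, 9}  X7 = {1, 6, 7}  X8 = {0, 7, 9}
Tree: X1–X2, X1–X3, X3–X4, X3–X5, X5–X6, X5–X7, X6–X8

Vertex coverage: the bags together contain {0, 1, 2, 3, 4, 5, 6, 7, 8, 9}, the full vertex set. Edge coverage: each edge of G has both endpoints in at least one bag. Running intersection: for every vertex, the bags containing it form a connected subtree. All three properties hold, so this is a valid tree decomposition of width max|bag| − 1 = 2, and hence tw(G) ≤ 2.

Yes; width 2.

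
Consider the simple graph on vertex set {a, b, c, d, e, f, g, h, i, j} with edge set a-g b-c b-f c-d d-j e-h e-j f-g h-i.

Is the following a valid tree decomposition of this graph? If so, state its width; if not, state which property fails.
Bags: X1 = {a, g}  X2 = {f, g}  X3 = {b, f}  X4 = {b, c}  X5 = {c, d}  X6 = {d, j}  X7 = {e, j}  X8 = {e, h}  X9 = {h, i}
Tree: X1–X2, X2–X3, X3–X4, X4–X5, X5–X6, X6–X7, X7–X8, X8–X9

Checking the three conditions: (i) the bags cover all of {a, b, c, d, e, f, g, h, i, j}; (ii) for each edge, some bag contains both endpoints; (iii) the bags containing any fixed vertex form a subtree. All hold, so the decomposition is valid with width 2 − 1 = 1.

Yes; width 1.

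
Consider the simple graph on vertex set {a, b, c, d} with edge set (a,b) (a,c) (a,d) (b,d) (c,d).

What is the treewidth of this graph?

A width-2 tree decomposition is:
Bags: B1 = {a, c, d}  B2 = {a, b, d}
Tree: B1–B2
The largest bag has 3 vertices, giving width 2; this decomposition certifies tw(G) ≤ 2. Conversely, {a, c, d} is a clique of size 3, and the vertices of any clique must share a bag in every tree decomposition; so some bag has ≥ 3 vertices and tw(G) ≥ 2. Therefore the treewidth is 2.

2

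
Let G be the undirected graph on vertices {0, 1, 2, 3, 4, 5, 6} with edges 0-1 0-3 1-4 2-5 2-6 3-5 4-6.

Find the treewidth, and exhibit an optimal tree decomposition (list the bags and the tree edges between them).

Treewidth 2.
One optimal decomposition is:
Bags: B1 = {0, 1, 4}  B2 = {0, 4, 6}  B3 = {0, 2, 6}  B4 = {0, 2, 5}  B5 = {0, 3, 5}
Tree: B1–B2, B2–B3, B3–B4, B4–B5

Every bag has size at most 3, so the width is 3 − 1 = 2 and tw(G) ≤ 2. The edges 0–1–4–6–2–5–3–0 form a cycle, so G is not a tree and its treewidth is at least 2. Combining the bounds, tw(G) = 2.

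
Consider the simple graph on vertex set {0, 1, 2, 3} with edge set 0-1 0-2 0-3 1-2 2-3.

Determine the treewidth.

A width-2 tree decomposition is:
Bags: B1 = {0, 2, 3}  B2 = {0, 1, 2}
Tree: B1–B2
The largest bag has 3 vertices, giving width 2; this decomposition certifies tw(G) ≤ 2. On the other hand G contains the 3-clique {0, 1, 2}. A clique must lie in a single bag of any decomposition, so no decomposition can have width below 2. Therefore the treewidth is 2.

2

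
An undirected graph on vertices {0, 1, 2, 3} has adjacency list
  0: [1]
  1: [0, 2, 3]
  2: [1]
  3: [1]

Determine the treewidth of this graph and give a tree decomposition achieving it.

The largest bag has 2 vertices, giving width 1; this decomposition certifies tw(G) ≤ 1. G has an edge, so its treewidth is at least 1. Therefore the treewidth is 1.

Treewidth 1.
One such decomposition:
Bags: B1 = {1, 2}  B2 = {0, 1}  B3 = {1, 3}
Tree: B1–B2, B1–B3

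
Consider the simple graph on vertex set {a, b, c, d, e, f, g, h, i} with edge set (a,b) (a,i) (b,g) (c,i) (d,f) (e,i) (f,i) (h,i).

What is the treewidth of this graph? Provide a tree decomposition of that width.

Treewidth 1.
One optimal decomposition is:
Bags: B1 = {f, i}  B2 = {d, f}  B3 = {c, i}  B4 = {e, i}  B5 = {a, i}  B6 = {h, i}  B7 = {a, b}  B8 = {b, g}
Tree: B1–B2, B1–B3, B1–B4, B3–B5, B1–B6, B5–B7, B7–B8

The largest bag has 2 vertices, giving width 1; this decomposition certifies tw(G) ≤ 1. Any graph with an edge has treewidth ≥ 1, and G has the edge f–i. Therefore the treewidth is 1.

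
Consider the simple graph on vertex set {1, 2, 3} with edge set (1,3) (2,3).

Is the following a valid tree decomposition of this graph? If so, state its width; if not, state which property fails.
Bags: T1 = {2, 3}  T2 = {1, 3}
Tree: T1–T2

Every vertex of G appears in some bag (union = {1, 2, 3}); every edge is covered by a bag; and for each vertex v the set of bags containing v is connected in the bag tree. The decomposition is therefore valid. The largest bag has 2 vertices, so the width is 1.

Yes; width 1.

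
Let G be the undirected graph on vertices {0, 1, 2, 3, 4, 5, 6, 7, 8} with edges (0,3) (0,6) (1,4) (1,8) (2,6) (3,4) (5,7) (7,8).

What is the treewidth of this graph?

A width-1 tree decomposition is:
Bags: B1 = {2, 6}  B2 = {0, 6}  B3 = {0, 3}  B4 = {3, 4}  B5 = {1, 4}  B6 = {1, 8}  B7 = {7, 8}  B8 = {5, 7}
Tree: B1–B2, B2–B3, B3–B4, B4–B5, B5–B6, B6–B7, B7–B8
Each bag holds 2 vertices, so the decomposition has width 1, which upper-bounds the treewidth. G has an edge, so its treewidth is at least 1. Hence tw(G) = 1 exactly.

1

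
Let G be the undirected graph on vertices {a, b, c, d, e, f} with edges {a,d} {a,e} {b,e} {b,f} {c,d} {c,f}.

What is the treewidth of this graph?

A width-2 tree decomposition is:
Bags: B1 = {a, d, e}  B2 = {b, d, e}  B3 = {b, d, f}  B4 = {c, d, f}
Tree: B1–B2, B2–B3, B3–B4
Each bag holds 3 vertices, so the decomposition has width 2, which upper-bounds the treewidth. Since d–a–e–b–f–c–d is a cycle in G, G is not acyclic. Forests are exactly the graphs of treewidth ≤ 1, so tw(G) ≥ 2. Combining the bounds, tw(G) = 2.

2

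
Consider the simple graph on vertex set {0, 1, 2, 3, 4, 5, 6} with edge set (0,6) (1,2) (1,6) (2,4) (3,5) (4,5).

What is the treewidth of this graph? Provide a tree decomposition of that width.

Treewidth 1.
Bags: B1 = {0, 6}  B2 = {1, 6}  B3 = {1, 2}  B4 = {2, 4}  B5 = {4, 5}  B6 = {3, 5}
Tree: B1–B2, B2–B3, B3–B4, B4–B5, B5–B6

Every bag has size at most 2, so the width is 2 − 1 = 1 and tw(G) ≤ 1. Any graph with an edge has treewidth ≥ 1, and G has the edge 0–6. Therefore the treewidth is 1.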